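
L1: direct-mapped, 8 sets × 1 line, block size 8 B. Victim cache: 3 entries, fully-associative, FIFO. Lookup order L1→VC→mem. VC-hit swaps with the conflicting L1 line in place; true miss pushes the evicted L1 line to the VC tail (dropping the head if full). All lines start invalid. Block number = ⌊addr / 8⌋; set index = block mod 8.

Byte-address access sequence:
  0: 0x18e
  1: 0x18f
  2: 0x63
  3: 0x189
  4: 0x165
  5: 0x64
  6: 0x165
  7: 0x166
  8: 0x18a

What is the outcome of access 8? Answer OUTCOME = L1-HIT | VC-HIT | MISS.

OUTCOME = L1-HIT

#0 0x18e→b49/s1 MISS; vc=[]
#1 0x18f→b49/s1 L1-HIT; vc=[]
#2 0x63→b12/s4 MISS; vc=[]
#3 0x189→b49/s1 L1-HIT; vc=[]
#4 0x165→b44/s4 MISS; vc=[12]
#5 0x64→b12/s4 VC-HIT; vc=[44]
#6 0x165→b44/s4 VC-HIT; vc=[12]
#7 0x166→b44/s4 L1-HIT; vc=[12]
#8 0x18a→b49/s1 L1-HIT; vc=[12]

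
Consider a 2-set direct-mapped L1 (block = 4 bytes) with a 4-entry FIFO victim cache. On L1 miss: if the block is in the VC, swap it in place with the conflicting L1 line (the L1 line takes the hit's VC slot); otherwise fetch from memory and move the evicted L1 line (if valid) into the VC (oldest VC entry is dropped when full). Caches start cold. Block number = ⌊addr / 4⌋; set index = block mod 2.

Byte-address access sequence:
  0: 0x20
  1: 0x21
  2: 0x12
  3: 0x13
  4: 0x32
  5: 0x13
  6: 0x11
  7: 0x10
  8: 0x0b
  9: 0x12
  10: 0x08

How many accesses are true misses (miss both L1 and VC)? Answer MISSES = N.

0: 0x20 (blk 8, set 0) → MISS  vc=[]
1: 0x21 (blk 8, set 0) → L1-HIT  vc=[]
2: 0x12 (blk 4, set 0) → MISS  vc=[8]
3: 0x13 (blk 4, set 0) → L1-HIT  vc=[8]
4: 0x32 (blk 12, set 0) → MISS  vc=[8, 4]
5: 0x13 (blk 4, set 0) → VC-HIT  vc=[8, 12]
6: 0x11 (blk 4, set 0) → L1-HIT  vc=[8, 12]
7: 0x10 (blk 4, set 0) → L1-HIT  vc=[8, 12]
8: 0xb (blk 2, set 0) → MISS  vc=[8, 12, 4]
9: 0x12 (blk 4, set 0) → VC-HIT  vc=[8, 12, 2]
10: 0x8 (blk 2, set 0) → VC-HIT  vc=[8, 12, 4]

MISSES = 4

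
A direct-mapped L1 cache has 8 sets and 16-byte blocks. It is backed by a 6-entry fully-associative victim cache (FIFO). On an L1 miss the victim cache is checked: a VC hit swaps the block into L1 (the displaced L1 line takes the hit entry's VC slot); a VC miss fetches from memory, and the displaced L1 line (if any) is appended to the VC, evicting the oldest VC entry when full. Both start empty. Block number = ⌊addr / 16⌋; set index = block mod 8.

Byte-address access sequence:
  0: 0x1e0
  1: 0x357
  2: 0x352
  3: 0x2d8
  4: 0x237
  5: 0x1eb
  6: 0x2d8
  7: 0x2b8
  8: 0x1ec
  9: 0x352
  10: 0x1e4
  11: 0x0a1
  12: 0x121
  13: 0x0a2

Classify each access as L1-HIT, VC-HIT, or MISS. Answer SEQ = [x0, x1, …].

SEQ = [MISS, MISS, L1-HIT, MISS, MISS, L1-HIT, L1-HIT, MISS, L1-HIT, VC-HIT, L1-HIT, MISS, MISS, VC-HIT]

  [0] addr=0x1e0 blk=30 s=6: MISS | VC []
  [1] addr=0x357 blk=53 s=5: MISS | VC []
  [2] addr=0x352 blk=53 s=5: L1-HIT | VC []
  [3] addr=0x2d8 blk=45 s=5: MISS | VC [53]
  [4] addr=0x237 blk=35 s=3: MISS | VC [53]
  [5] addr=0x1eb blk=30 s=6: L1-HIT | VC [53]
  [6] addr=0x2d8 blk=45 s=5: L1-HIT | VC [53]
  [7] addr=0x2b8 blk=43 s=3: MISS | VC [53, 35]
  [8] addr=0x1ec blk=30 s=6: L1-HIT | VC [53, 35]
  [9] addr=0x352 blk=53 s=5: VC-HIT | VC [45, 35]
  [10] addr=0x1e4 blk=30 s=6: L1-HIT | VC [45, 35]
  [11] addr=0xa1 blk=10 s=2: MISS | VC [45, 35]
  [12] addr=0x121 blk=18 s=2: MISS | VC [45, 35, 10]
  [13] addr=0xa2 blk=10 s=2: VC-HIT | VC [45, 35, 18]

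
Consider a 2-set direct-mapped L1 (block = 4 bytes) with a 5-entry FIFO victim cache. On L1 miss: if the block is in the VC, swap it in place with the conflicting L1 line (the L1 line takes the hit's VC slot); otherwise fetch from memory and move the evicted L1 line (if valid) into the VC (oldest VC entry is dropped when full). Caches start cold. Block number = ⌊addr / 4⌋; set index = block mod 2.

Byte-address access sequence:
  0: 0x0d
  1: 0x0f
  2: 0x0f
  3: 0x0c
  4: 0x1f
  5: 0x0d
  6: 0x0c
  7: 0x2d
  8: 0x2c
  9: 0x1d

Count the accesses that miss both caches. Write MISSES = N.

MISSES = 3

#0 0xd→b3/s1 MISS; vc=[]
#1 0xf→b3/s1 L1-HIT; vc=[]
#2 0xf→b3/s1 L1-HIT; vc=[]
#3 0xc→b3/s1 L1-HIT; vc=[]
#4 0x1f→b7/s1 MISS; vc=[3]
#5 0xd→b3/s1 VC-HIT; vc=[7]
#6 0xc→b3/s1 L1-HIT; vc=[7]
#7 0x2d→b11/s1 MISS; vc=[7,3]
#8 0x2c→b11/s1 L1-HIT; vc=[7,3]
#9 0x1d→b7/s1 VC-HIT; vc=[11,3]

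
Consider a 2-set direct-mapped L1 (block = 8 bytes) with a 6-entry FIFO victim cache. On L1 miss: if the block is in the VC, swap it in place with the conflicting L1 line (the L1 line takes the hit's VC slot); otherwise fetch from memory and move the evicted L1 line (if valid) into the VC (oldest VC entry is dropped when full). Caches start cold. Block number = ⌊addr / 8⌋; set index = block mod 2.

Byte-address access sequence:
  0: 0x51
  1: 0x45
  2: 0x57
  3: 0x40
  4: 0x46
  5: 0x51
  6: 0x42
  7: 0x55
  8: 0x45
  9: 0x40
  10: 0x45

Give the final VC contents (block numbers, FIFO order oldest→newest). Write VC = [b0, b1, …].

0: 0x51 (blk 10, set 0) → MISS  vc=[]
1: 0x45 (blk 8, set 0) → MISS  vc=[10]
2: 0x57 (blk 10, set 0) → VC-HIT  vc=[8]
3: 0x40 (blk 8, set 0) → VC-HIT  vc=[10]
4: 0x46 (blk 8, set 0) → L1-HIT  vc=[10]
5: 0x51 (blk 10, set 0) → VC-HIT  vc=[8]
6: 0x42 (blk 8, set 0) → VC-HIT  vc=[10]
7: 0x55 (blk 10, set 0) → VC-HIT  vc=[8]
8: 0x45 (blk 8, set 0) → VC-HIT  vc=[10]
9: 0x40 (blk 8, set 0) → L1-HIT  vc=[10]
10: 0x45 (blk 8, set 0) → L1-HIT  vc=[10]

VC = [10]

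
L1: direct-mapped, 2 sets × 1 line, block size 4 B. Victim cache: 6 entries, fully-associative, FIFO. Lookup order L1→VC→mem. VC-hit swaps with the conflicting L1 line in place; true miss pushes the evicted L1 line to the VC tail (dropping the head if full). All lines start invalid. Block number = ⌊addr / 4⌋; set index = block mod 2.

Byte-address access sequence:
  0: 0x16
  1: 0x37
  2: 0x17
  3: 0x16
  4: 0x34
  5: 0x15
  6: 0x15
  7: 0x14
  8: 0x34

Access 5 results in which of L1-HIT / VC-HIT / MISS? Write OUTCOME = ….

  [0] addr=0x16 blk=5 s=1: MISS | VC []
  [1] addr=0x37 blk=13 s=1: MISS | VC [5]
  [2] addr=0x17 blk=5 s=1: VC-HIT | VC [13]
  [3] addr=0x16 blk=5 s=1: L1-HIT | VC [13]
  [4] addr=0x34 blk=13 s=1: VC-HIT | VC [5]
  [5] addr=0x15 blk=5 s=1: VC-HIT | VC [13]
  [6] addr=0x15 blk=5 s=1: L1-HIT | VC [13]
  [7] addr=0x14 blk=5 s=1: L1-HIT | VC [13]
  [8] addr=0x34 blk=13 s=1: VC-HIT | VC [5]

OUTCOME = VC-HIT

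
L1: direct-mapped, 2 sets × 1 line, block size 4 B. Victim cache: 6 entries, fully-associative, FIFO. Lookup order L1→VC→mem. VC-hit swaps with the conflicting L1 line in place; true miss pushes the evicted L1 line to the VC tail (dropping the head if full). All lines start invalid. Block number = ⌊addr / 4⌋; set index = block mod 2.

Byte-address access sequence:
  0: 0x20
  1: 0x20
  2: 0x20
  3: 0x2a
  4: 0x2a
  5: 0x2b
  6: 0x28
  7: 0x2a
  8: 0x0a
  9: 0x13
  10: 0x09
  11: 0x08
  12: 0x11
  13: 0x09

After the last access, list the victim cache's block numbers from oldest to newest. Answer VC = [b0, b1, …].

VC = [8, 10, 4]

#0 0x20→b8/s0 MISS; vc=[]
#1 0x20→b8/s0 L1-HIT; vc=[]
#2 0x20→b8/s0 L1-HIT; vc=[]
#3 0x2a→b10/s0 MISS; vc=[8]
#4 0x2a→b10/s0 L1-HIT; vc=[8]
#5 0x2b→b10/s0 L1-HIT; vc=[8]
#6 0x28→b10/s0 L1-HIT; vc=[8]
#7 0x2a→b10/s0 L1-HIT; vc=[8]
#8 0xa→b2/s0 MISS; vc=[8,10]
#9 0x13→b4/s0 MISS; vc=[8,10,2]
#10 0x9→b2/s0 VC-HIT; vc=[8,10,4]
#11 0x8→b2/s0 L1-HIT; vc=[8,10,4]
#12 0x11→b4/s0 VC-HIT; vc=[8,10,2]
#13 0x9→b2/s0 VC-HIT; vc=[8,10,4]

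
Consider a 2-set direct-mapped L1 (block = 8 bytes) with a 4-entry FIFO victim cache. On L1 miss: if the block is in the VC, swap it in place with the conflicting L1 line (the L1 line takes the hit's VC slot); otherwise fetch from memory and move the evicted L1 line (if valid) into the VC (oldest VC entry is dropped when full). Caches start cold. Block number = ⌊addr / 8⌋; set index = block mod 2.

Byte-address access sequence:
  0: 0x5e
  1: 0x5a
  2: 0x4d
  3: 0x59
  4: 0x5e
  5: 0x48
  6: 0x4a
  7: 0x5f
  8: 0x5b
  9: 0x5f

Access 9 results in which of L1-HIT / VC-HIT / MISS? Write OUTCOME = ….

OUTCOME = L1-HIT

  [0] addr=0x5e blk=11 s=1: MISS | VC []
  [1] addr=0x5a blk=11 s=1: L1-HIT | VC []
  [2] addr=0x4d blk=9 s=1: MISS | VC [11]
  [3] addr=0x59 blk=11 s=1: VC-HIT | VC [9]
  [4] addr=0x5e blk=11 s=1: L1-HIT | VC [9]
  [5] addr=0x48 blk=9 s=1: VC-HIT | VC [11]
  [6] addr=0x4a blk=9 s=1: L1-HIT | VC [11]
  [7] addr=0x5f blk=11 s=1: VC-HIT | VC [9]
  [8] addr=0x5b blk=11 s=1: L1-HIT | VC [9]
  [9] addr=0x5f blk=11 s=1: L1-HIT | VC [9]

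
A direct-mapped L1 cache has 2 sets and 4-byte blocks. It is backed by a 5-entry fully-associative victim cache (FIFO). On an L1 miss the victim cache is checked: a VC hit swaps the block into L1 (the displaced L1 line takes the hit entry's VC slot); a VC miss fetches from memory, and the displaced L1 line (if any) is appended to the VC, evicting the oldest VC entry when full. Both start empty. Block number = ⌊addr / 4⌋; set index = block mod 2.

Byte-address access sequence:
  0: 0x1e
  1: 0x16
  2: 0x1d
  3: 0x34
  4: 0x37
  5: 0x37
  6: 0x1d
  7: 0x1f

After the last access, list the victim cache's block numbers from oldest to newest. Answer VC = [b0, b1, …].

0: 0x1e (blk 7, set 1) → MISS  vc=[]
1: 0x16 (blk 5, set 1) → MISS  vc=[7]
2: 0x1d (blk 7, set 1) → VC-HIT  vc=[5]
3: 0x34 (blk 13, set 1) → MISS  vc=[5, 7]
4: 0x37 (blk 13, set 1) → L1-HIT  vc=[5, 7]
5: 0x37 (blk 13, set 1) → L1-HIT  vc=[5, 7]
6: 0x1d (blk 7, set 1) → VC-HIT  vc=[5, 13]
7: 0x1f (blk 7, set 1) → L1-HIT  vc=[5, 13]

VC = [5, 13]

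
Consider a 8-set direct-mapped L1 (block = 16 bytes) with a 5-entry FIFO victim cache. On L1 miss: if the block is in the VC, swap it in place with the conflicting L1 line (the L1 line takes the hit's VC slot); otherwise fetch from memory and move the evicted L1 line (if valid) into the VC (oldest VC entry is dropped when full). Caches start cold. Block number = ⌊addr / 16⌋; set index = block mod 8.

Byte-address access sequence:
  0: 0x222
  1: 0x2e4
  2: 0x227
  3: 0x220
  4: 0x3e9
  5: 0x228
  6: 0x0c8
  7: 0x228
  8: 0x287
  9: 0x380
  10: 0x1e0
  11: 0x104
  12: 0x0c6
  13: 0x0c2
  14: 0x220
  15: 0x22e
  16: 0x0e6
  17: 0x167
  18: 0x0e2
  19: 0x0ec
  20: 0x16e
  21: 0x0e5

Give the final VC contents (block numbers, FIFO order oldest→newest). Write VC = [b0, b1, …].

0: 0x222 (blk 34, set 2) → MISS  vc=[]
1: 0x2e4 (blk 46, set 6) → MISS  vc=[]
2: 0x227 (blk 34, set 2) → L1-HIT  vc=[]
3: 0x220 (blk 34, set 2) → L1-HIT  vc=[]
4: 0x3e9 (blk 62, set 6) → MISS  vc=[46]
5: 0x228 (blk 34, set 2) → L1-HIT  vc=[46]
6: 0xc8 (blk 12, set 4) → MISS  vc=[46]
7: 0x228 (blk 34, set 2) → L1-HIT  vc=[46]
8: 0x287 (blk 40, set 0) → MISS  vc=[46]
9: 0x380 (blk 56, set 0) → MISS  vc=[46, 40]
10: 0x1e0 (blk 30, set 6) → MISS  vc=[46, 40, 62]
11: 0x104 (blk 16, set 0) → MISS  vc=[46, 40, 62, 56]
12: 0xc6 (blk 12, set 4) → L1-HIT  vc=[46, 40, 62, 56]
13: 0xc2 (blk 12, set 4) → L1-HIT  vc=[46, 40, 62, 56]
14: 0x220 (blk 34, set 2) → L1-HIT  vc=[46, 40, 62, 56]
15: 0x22e (blk 34, set 2) → L1-HIT  vc=[46, 40, 62, 56]
16: 0xe6 (blk 14, set 6) → MISS  vc=[46, 40, 62, 56, 30]
17: 0x167 (blk 22, set 6) → MISS  vc=[40, 62, 56, 30, 14]
18: 0xe2 (blk 14, set 6) → VC-HIT  vc=[40, 62, 56, 30, 22]
19: 0xec (blk 14, set 6) → L1-HIT  vc=[40, 62, 56, 30, 22]
20: 0x16e (blk 22, set 6) → VC-HIT  vc=[40, 62, 56, 30, 14]
21: 0xe5 (blk 14, set 6) → VC-HIT  vc=[40, 62, 56, 30, 22]

VC = [40, 62, 56, 30, 22]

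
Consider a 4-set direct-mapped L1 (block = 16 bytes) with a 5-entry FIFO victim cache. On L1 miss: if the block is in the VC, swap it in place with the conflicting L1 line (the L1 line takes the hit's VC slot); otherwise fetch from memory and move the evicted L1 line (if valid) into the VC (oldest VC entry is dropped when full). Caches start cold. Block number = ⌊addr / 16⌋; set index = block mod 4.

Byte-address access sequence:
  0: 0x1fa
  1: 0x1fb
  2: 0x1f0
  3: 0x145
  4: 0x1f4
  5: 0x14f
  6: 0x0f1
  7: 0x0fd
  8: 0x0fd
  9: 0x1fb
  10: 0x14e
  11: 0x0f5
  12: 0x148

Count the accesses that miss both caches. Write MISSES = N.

MISSES = 3

0: 0x1fa (blk 31, set 3) → MISS  vc=[]
1: 0x1fb (blk 31, set 3) → L1-HIT  vc=[]
2: 0x1f0 (blk 31, set 3) → L1-HIT  vc=[]
3: 0x145 (blk 20, set 0) → MISS  vc=[]
4: 0x1f4 (blk 31, set 3) → L1-HIT  vc=[]
5: 0x14f (blk 20, set 0) → L1-HIT  vc=[]
6: 0xf1 (blk 15, set 3) → MISS  vc=[31]
7: 0xfd (blk 15, set 3) → L1-HIT  vc=[31]
8: 0xfd (blk 15, set 3) → L1-HIT  vc=[31]
9: 0x1fb (blk 31, set 3) → VC-HIT  vc=[15]
10: 0x14e (blk 20, set 0) → L1-HIT  vc=[15]
11: 0xf5 (blk 15, set 3) → VC-HIT  vc=[31]
12: 0x148 (blk 20, set 0) → L1-HIT  vc=[31]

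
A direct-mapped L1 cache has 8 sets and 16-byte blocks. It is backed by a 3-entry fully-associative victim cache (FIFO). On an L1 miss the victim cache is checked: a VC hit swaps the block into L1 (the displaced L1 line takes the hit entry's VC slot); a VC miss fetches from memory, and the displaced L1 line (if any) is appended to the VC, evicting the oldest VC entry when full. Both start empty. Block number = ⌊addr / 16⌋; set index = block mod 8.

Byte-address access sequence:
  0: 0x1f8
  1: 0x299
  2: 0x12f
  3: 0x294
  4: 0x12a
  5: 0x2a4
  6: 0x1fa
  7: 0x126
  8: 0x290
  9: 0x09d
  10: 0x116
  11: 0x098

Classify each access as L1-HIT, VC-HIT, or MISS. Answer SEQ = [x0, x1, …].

SEQ = [MISS, MISS, MISS, L1-HIT, L1-HIT, MISS, L1-HIT, VC-HIT, L1-HIT, MISS, MISS, VC-HIT]

0: 0x1f8 (blk 31, set 7) → MISS  vc=[]
1: 0x299 (blk 41, set 1) → MISS  vc=[]
2: 0x12f (blk 18, set 2) → MISS  vc=[]
3: 0x294 (blk 41, set 1) → L1-HIT  vc=[]
4: 0x12a (blk 18, set 2) → L1-HIT  vc=[]
5: 0x2a4 (blk 42, set 2) → MISS  vc=[18]
6: 0x1fa (blk 31, set 7) → L1-HIT  vc=[18]
7: 0x126 (blk 18, set 2) → VC-HIT  vc=[42]
8: 0x290 (blk 41, set 1) → L1-HIT  vc=[42]
9: 0x9d (blk 9, set 1) → MISS  vc=[42, 41]
10: 0x116 (blk 17, set 1) → MISS  vc=[42, 41, 9]
11: 0x98 (blk 9, set 1) → VC-HIT  vc=[42, 41, 17]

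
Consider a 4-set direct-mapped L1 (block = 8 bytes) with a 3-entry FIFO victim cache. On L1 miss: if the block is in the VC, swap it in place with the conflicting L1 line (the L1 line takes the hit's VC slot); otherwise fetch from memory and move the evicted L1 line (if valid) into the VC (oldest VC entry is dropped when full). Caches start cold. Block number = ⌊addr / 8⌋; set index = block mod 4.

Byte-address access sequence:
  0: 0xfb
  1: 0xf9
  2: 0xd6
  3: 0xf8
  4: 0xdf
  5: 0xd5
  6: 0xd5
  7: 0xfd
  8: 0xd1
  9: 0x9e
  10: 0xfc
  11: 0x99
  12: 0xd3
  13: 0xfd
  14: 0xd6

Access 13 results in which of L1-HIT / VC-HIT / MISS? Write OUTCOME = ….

OUTCOME = VC-HIT

  [0] addr=0xfb blk=31 s=3: MISS | VC []
  [1] addr=0xf9 blk=31 s=3: L1-HIT | VC []
  [2] addr=0xd6 blk=26 s=2: MISS | VC []
  [3] addr=0xf8 blk=31 s=3: L1-HIT | VC []
  [4] addr=0xdf blk=27 s=3: MISS | VC [31]
  [5] addr=0xd5 blk=26 s=2: L1-HIT | VC [31]
  [6] addr=0xd5 blk=26 s=2: L1-HIT | VC [31]
  [7] addr=0xfd blk=31 s=3: VC-HIT | VC [27]
  [8] addr=0xd1 blk=26 s=2: L1-HIT | VC [27]
  [9] addr=0x9e blk=19 s=3: MISS | VC [27, 31]
  [10] addr=0xfc blk=31 s=3: VC-HIT | VC [27, 19]
  [11] addr=0x99 blk=19 s=3: VC-HIT | VC [27, 31]
  [12] addr=0xd3 blk=26 s=2: L1-HIT | VC [27, 31]
  [13] addr=0xfd blk=31 s=3: VC-HIT | VC [27, 19]
  [14] addr=0xd6 blk=26 s=2: L1-HIT | VC [27, 19]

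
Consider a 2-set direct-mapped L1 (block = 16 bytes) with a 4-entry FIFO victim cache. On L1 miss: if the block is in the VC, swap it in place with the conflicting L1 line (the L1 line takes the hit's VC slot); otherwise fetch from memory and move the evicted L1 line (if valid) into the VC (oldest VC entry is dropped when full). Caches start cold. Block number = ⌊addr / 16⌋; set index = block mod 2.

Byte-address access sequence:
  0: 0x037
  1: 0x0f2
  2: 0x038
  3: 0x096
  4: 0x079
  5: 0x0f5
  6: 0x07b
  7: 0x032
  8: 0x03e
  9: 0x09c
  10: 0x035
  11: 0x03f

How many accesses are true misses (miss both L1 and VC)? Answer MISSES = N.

MISSES = 4

#0 0x37→b3/s1 MISS; vc=[]
#1 0xf2→b15/s1 MISS; vc=[3]
#2 0x38→b3/s1 VC-HIT; vc=[15]
#3 0x96→b9/s1 MISS; vc=[15,3]
#4 0x79→b7/s1 MISS; vc=[15,3,9]
#5 0xf5→b15/s1 VC-HIT; vc=[7,3,9]
#6 0x7b→b7/s1 VC-HIT; vc=[15,3,9]
#7 0x32→b3/s1 VC-HIT; vc=[15,7,9]
#8 0x3e→b3/s1 L1-HIT; vc=[15,7,9]
#9 0x9c→b9/s1 VC-HIT; vc=[15,7,3]
#10 0x35→b3/s1 VC-HIT; vc=[15,7,9]
#11 0x3f→b3/s1 L1-HIT; vc=[15,7,9]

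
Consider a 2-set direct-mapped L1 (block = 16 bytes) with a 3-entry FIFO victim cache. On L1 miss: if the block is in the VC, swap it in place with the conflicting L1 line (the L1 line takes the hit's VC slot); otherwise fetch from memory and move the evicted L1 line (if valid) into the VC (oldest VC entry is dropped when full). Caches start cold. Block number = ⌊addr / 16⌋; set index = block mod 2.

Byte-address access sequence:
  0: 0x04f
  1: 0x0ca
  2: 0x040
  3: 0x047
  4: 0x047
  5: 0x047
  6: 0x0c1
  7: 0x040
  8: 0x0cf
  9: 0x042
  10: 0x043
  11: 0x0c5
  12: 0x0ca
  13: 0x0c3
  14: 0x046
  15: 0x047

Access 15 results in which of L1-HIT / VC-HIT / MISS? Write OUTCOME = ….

0: 0x4f (blk 4, set 0) → MISS  vc=[]
1: 0xca (blk 12, set 0) → MISS  vc=[4]
2: 0x40 (blk 4, set 0) → VC-HIT  vc=[12]
3: 0x47 (blk 4, set 0) → L1-HIT  vc=[12]
4: 0x47 (blk 4, set 0) → L1-HIT  vc=[12]
5: 0x47 (blk 4, set 0) → L1-HIT  vc=[12]
6: 0xc1 (blk 12, set 0) → VC-HIT  vc=[4]
7: 0x40 (blk 4, set 0) → VC-HIT  vc=[12]
8: 0xcf (blk 12, set 0) → VC-HIT  vc=[4]
9: 0x42 (blk 4, set 0) → VC-HIT  vc=[12]
10: 0x43 (blk 4, set 0) → L1-HIT  vc=[12]
11: 0xc5 (blk 12, set 0) → VC-HIT  vc=[4]
12: 0xca (blk 12, set 0) → L1-HIT  vc=[4]
13: 0xc3 (blk 12, set 0) → L1-HIT  vc=[4]
14: 0x46 (blk 4, set 0) → VC-HIT  vc=[12]
15: 0x47 (blk 4, set 0) → L1-HIT  vc=[12]

OUTCOME = L1-HIT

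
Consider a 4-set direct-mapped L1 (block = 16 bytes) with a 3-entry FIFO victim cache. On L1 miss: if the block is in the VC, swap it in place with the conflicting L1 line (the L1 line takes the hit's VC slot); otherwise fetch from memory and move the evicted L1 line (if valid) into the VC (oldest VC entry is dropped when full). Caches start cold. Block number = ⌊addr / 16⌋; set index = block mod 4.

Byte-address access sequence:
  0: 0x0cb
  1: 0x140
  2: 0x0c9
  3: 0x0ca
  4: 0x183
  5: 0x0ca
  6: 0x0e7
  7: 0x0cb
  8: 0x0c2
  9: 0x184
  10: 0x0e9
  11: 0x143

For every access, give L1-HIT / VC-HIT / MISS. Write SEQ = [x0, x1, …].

0: 0xcb (blk 12, set 0) → MISS  vc=[]
1: 0x140 (blk 20, set 0) → MISS  vc=[12]
2: 0xc9 (blk 12, set 0) → VC-HIT  vc=[20]
3: 0xca (blk 12, set 0) → L1-HIT  vc=[20]
4: 0x183 (blk 24, set 0) → MISS  vc=[20, 12]
5: 0xca (blk 12, set 0) → VC-HIT  vc=[20, 24]
6: 0xe7 (blk 14, set 2) → MISS  vc=[20, 24]
7: 0xcb (blk 12, set 0) → L1-HIT  vc=[20, 24]
8: 0xc2 (blk 12, set 0) → L1-HIT  vc=[20, 24]
9: 0x184 (blk 24, set 0) → VC-HIT  vc=[20, 12]
10: 0xe9 (blk 14, set 2) → L1-HIT  vc=[20, 12]
11: 0x143 (blk 20, set 0) → VC-HIT  vc=[24, 12]

SEQ = [MISS, MISS, VC-HIT, L1-HIT, MISS, VC-HIT, MISS, L1-HIT, L1-HIT, VC-HIT, L1-HIT, VC-HIT]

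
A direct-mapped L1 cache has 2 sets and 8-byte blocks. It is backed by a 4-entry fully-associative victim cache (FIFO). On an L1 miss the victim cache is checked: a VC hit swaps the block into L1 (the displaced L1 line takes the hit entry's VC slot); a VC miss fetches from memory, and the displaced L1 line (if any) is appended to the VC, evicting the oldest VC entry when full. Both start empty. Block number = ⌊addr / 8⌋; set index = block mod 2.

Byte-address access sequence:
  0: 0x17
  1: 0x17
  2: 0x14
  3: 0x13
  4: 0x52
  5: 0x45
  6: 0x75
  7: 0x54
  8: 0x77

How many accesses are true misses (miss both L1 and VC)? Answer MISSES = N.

  [0] addr=0x17 blk=2 s=0: MISS | VC []
  [1] addr=0x17 blk=2 s=0: L1-HIT | VC []
  [2] addr=0x14 blk=2 s=0: L1-HIT | VC []
  [3] addr=0x13 blk=2 s=0: L1-HIT | VC []
  [4] addr=0x52 blk=10 s=0: MISS | VC [2]
  [5] addr=0x45 blk=8 s=0: MISS | VC [2, 10]
  [6] addr=0x75 blk=14 s=0: MISS | VC [2, 10, 8]
  [7] addr=0x54 blk=10 s=0: VC-HIT | VC [2, 14, 8]
  [8] addr=0x77 blk=14 s=0: VC-HIT | VC [2, 10, 8]

MISSES = 4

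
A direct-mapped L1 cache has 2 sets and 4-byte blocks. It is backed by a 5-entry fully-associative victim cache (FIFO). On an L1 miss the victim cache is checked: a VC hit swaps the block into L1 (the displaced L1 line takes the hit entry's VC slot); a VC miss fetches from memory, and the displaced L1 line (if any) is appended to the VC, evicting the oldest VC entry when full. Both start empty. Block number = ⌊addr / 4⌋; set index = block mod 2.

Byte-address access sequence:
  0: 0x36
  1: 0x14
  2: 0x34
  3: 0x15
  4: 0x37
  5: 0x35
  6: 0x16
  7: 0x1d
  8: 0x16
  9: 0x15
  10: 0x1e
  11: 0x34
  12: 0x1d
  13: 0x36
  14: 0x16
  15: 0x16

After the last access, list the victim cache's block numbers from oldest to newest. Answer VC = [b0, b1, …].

VC = [7, 13]

#0 0x36→b13/s1 MISS; vc=[]
#1 0x14→b5/s1 MISS; vc=[13]
#2 0x34→b13/s1 VC-HIT; vc=[5]
#3 0x15→b5/s1 VC-HIT; vc=[13]
#4 0x37→b13/s1 VC-HIT; vc=[5]
#5 0x35→b13/s1 L1-HIT; vc=[5]
#6 0x16→b5/s1 VC-HIT; vc=[13]
#7 0x1d→b7/s1 MISS; vc=[13,5]
#8 0x16→b5/s1 VC-HIT; vc=[13,7]
#9 0x15→b5/s1 L1-HIT; vc=[13,7]
#10 0x1e→b7/s1 VC-HIT; vc=[13,5]
#11 0x34→b13/s1 VC-HIT; vc=[7,5]
#12 0x1d→b7/s1 VC-HIT; vc=[13,5]
#13 0x36→b13/s1 VC-HIT; vc=[7,5]
#14 0x16→b5/s1 VC-HIT; vc=[7,13]
#15 0x16→b5/s1 L1-HIT; vc=[7,13]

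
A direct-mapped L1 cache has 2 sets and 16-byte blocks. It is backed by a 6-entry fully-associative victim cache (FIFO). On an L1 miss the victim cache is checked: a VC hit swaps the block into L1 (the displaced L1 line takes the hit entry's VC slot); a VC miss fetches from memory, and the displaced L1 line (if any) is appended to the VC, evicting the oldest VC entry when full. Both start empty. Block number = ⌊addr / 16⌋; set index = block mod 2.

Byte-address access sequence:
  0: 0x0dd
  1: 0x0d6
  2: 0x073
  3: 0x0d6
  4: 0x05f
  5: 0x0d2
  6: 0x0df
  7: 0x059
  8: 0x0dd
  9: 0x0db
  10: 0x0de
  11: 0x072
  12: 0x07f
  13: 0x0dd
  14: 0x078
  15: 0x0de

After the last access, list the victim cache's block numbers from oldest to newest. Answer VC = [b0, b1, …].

0: 0xdd (blk 13, set 1) → MISS  vc=[]
1: 0xd6 (blk 13, set 1) → L1-HIT  vc=[]
2: 0x73 (blk 7, set 1) → MISS  vc=[13]
3: 0xd6 (blk 13, set 1) → VC-HIT  vc=[7]
4: 0x5f (blk 5, set 1) → MISS  vc=[7, 13]
5: 0xd2 (blk 13, set 1) → VC-HIT  vc=[7, 5]
6: 0xdf (blk 13, set 1) → L1-HIT  vc=[7, 5]
7: 0x59 (blk 5, set 1) → VC-HIT  vc=[7, 13]
8: 0xdd (blk 13, set 1) → VC-HIT  vc=[7, 5]
9: 0xdb (blk 13, set 1) → L1-HIT  vc=[7, 5]
10: 0xde (blk 13, set 1) → L1-HIT  vc=[7, 5]
11: 0x72 (blk 7, set 1) → VC-HIT  vc=[13, 5]
12: 0x7f (blk 7, set 1) → L1-HIT  vc=[13, 5]
13: 0xdd (blk 13, set 1) → VC-HIT  vc=[7, 5]
14: 0x78 (blk 7, set 1) → VC-HIT  vc=[13, 5]
15: 0xde (blk 13, set 1) → VC-HIT  vc=[7, 5]

VC = [7, 5]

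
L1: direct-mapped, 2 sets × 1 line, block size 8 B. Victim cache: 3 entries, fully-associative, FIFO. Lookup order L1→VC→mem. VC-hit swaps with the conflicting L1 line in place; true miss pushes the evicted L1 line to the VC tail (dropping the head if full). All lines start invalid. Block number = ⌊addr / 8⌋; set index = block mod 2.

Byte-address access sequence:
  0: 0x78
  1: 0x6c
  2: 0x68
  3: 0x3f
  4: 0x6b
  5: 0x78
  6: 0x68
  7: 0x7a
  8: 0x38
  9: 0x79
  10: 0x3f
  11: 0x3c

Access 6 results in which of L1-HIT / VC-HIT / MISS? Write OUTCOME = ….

OUTCOME = VC-HIT

0: 0x78 (blk 15, set 1) → MISS  vc=[]
1: 0x6c (blk 13, set 1) → MISS  vc=[15]
2: 0x68 (blk 13, set 1) → L1-HIT  vc=[15]
3: 0x3f (blk 7, set 1) → MISS  vc=[15, 13]
4: 0x6b (blk 13, set 1) → VC-HIT  vc=[15, 7]
5: 0x78 (blk 15, set 1) → VC-HIT  vc=[13, 7]
6: 0x68 (blk 13, set 1) → VC-HIT  vc=[15, 7]
7: 0x7a (blk 15, set 1) → VC-HIT  vc=[13, 7]
8: 0x38 (blk 7, set 1) → VC-HIT  vc=[13, 15]
9: 0x79 (blk 15, set 1) → VC-HIT  vc=[13, 7]
10: 0x3f (blk 7, set 1) → VC-HIT  vc=[13, 15]
11: 0x3c (blk 7, set 1) → L1-HIT  vc=[13, 15]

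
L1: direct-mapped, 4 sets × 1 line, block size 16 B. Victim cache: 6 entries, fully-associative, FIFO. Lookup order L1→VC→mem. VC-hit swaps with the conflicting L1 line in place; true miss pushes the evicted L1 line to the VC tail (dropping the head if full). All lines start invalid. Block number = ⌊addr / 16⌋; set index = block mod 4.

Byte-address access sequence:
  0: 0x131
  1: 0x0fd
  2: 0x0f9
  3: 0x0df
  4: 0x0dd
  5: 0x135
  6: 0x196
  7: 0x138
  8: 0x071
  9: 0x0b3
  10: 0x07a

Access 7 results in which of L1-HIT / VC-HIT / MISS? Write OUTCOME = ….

OUTCOME = L1-HIT

  [0] addr=0x131 blk=19 s=3: MISS | VC []
  [1] addr=0xfd blk=15 s=3: MISS | VC [19]
  [2] addr=0xf9 blk=15 s=3: L1-HIT | VC [19]
  [3] addr=0xdf blk=13 s=1: MISS | VC [19]
  [4] addr=0xdd blk=13 s=1: L1-HIT | VC [19]
  [5] addr=0x135 blk=19 s=3: VC-HIT | VC [15]
  [6] addr=0x196 blk=25 s=1: MISS | VC [15, 13]
  [7] addr=0x138 blk=19 s=3: L1-HIT | VC [15, 13]
  [8] addr=0x71 blk=7 s=3: MISS | VC [15, 13, 19]
  [9] addr=0xb3 blk=11 s=3: MISS | VC [15, 13, 19, 7]
  [10] addr=0x7a blk=7 s=3: VC-HIT | VC [15, 13, 19, 11]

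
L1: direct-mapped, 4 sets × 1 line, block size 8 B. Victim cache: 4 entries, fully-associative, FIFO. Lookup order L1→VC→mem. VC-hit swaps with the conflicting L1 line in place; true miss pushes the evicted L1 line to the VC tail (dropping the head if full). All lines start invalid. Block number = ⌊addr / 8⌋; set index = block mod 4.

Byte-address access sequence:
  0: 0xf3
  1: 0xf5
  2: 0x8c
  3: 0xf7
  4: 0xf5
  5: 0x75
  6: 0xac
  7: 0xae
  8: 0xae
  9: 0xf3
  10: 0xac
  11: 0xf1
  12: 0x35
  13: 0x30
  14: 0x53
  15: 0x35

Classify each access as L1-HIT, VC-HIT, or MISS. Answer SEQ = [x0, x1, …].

SEQ = [MISS, L1-HIT, MISS, L1-HIT, L1-HIT, MISS, MISS, L1-HIT, L1-HIT, VC-HIT, L1-HIT, L1-HIT, MISS, L1-HIT, MISS, VC-HIT]

0: 0xf3 (blk 30, set 2) → MISS  vc=[]
1: 0xf5 (blk 30, set 2) → L1-HIT  vc=[]
2: 0x8c (blk 17, set 1) → MISS  vc=[]
3: 0xf7 (blk 30, set 2) → L1-HIT  vc=[]
4: 0xf5 (blk 30, set 2) → L1-HIT  vc=[]
5: 0x75 (blk 14, set 2) → MISS  vc=[30]
6: 0xac (blk 21, set 1) → MISS  vc=[30, 17]
7: 0xae (blk 21, set 1) → L1-HIT  vc=[30, 17]
8: 0xae (blk 21, set 1) → L1-HIT  vc=[30, 17]
9: 0xf3 (blk 30, set 2) → VC-HIT  vc=[14, 17]
10: 0xac (blk 21, set 1) → L1-HIT  vc=[14, 17]
11: 0xf1 (blk 30, set 2) → L1-HIT  vc=[14, 17]
12: 0x35 (blk 6, set 2) → MISS  vc=[14, 17, 30]
13: 0x30 (blk 6, set 2) → L1-HIT  vc=[14, 17, 30]
14: 0x53 (blk 10, set 2) → MISS  vc=[14, 17, 30, 6]
15: 0x35 (blk 6, set 2) → VC-HIT  vc=[14, 17, 30, 10]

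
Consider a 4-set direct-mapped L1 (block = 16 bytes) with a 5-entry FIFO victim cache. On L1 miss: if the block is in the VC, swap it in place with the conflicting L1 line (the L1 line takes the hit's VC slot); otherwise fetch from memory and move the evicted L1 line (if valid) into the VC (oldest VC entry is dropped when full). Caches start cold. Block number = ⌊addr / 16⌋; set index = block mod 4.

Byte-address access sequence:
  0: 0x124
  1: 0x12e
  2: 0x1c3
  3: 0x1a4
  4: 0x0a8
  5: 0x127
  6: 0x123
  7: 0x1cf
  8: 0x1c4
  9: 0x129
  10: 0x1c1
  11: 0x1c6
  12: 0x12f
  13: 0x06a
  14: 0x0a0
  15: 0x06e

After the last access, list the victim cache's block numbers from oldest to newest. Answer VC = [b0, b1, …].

#0 0x124→b18/s2 MISS; vc=[]
#1 0x12e→b18/s2 L1-HIT; vc=[]
#2 0x1c3→b28/s0 MISS; vc=[]
#3 0x1a4→b26/s2 MISS; vc=[18]
#4 0xa8→b10/s2 MISS; vc=[18,26]
#5 0x127→b18/s2 VC-HIT; vc=[10,26]
#6 0x123→b18/s2 L1-HIT; vc=[10,26]
#7 0x1cf→b28/s0 L1-HIT; vc=[10,26]
#8 0x1c4→b28/s0 L1-HIT; vc=[10,26]
#9 0x129→b18/s2 L1-HIT; vc=[10,26]
#10 0x1c1→b28/s0 L1-HIT; vc=[10,26]
#11 0x1c6→b28/s0 L1-HIT; vc=[10,26]
#12 0x12f→b18/s2 L1-HIT; vc=[10,26]
#13 0x6a→b6/s2 MISS; vc=[10,26,18]
#14 0xa0→b10/s2 VC-HIT; vc=[6,26,18]
#15 0x6e→b6/s2 VC-HIT; vc=[10,26,18]

VC = [10, 26, 18]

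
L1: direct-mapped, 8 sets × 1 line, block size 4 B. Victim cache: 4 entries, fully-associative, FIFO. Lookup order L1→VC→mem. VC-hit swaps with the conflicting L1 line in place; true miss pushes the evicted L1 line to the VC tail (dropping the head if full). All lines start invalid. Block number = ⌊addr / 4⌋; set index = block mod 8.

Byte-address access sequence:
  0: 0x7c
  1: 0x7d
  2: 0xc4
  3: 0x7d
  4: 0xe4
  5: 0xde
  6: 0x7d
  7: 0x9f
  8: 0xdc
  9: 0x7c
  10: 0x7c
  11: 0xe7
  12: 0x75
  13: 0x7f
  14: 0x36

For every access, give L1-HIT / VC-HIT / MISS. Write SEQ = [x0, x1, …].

SEQ = [MISS, L1-HIT, MISS, L1-HIT, MISS, MISS, VC-HIT, MISS, VC-HIT, VC-HIT, L1-HIT, L1-HIT, MISS, L1-HIT, MISS]

  [0] addr=0x7c blk=31 s=7: MISS | VC []
  [1] addr=0x7d blk=31 s=7: L1-HIT | VC []
  [2] addr=0xc4 blk=49 s=1: MISS | VC []
  [3] addr=0x7d blk=31 s=7: L1-HIT | VC []
  [4] addr=0xe4 blk=57 s=1: MISS | VC [49]
  [5] addr=0xde blk=55 s=7: MISS | VC [49, 31]
  [6] addr=0x7d blk=31 s=7: VC-HIT | VC [49, 55]
  [7] addr=0x9f blk=39 s=7: MISS | VC [49, 55, 31]
  [8] addr=0xdc blk=55 s=7: VC-HIT | VC [49, 39, 31]
  [9] addr=0x7c blk=31 s=7: VC-HIT | VC [49, 39, 55]
  [10] addr=0x7c blk=31 s=7: L1-HIT | VC [49, 39, 55]
  [11] addr=0xe7 blk=57 s=1: L1-HIT | VC [49, 39, 55]
  [12] addr=0x75 blk=29 s=5: MISS | VC [49, 39, 55]
  [13] addr=0x7f blk=31 s=7: L1-HIT | VC [49, 39, 55]
  [14] addr=0x36 blk=13 s=5: MISS | VC [49, 39, 55, 29]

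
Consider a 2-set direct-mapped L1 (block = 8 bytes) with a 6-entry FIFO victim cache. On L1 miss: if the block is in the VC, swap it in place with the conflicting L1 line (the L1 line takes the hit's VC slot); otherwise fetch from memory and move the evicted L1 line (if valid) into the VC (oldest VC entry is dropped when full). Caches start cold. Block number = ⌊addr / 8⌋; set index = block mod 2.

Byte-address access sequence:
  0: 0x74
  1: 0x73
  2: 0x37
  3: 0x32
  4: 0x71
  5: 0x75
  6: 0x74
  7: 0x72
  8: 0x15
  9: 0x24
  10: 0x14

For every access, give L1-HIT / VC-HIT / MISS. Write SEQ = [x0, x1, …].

SEQ = [MISS, L1-HIT, MISS, L1-HIT, VC-HIT, L1-HIT, L1-HIT, L1-HIT, MISS, MISS, VC-HIT]

  [0] addr=0x74 blk=14 s=0: MISS | VC []
  [1] addr=0x73 blk=14 s=0: L1-HIT | VC []
  [2] addr=0x37 blk=6 s=0: MISS | VC [14]
  [3] addr=0x32 blk=6 s=0: L1-HIT | VC [14]
  [4] addr=0x71 blk=14 s=0: VC-HIT | VC [6]
  [5] addr=0x75 blk=14 s=0: L1-HIT | VC [6]
  [6] addr=0x74 blk=14 s=0: L1-HIT | VC [6]
  [7] addr=0x72 blk=14 s=0: L1-HIT | VC [6]
  [8] addr=0x15 blk=2 s=0: MISS | VC [6, 14]
  [9] addr=0x24 blk=4 s=0: MISS | VC [6, 14, 2]
  [10] addr=0x14 blk=2 s=0: VC-HIT | VC [6, 14, 4]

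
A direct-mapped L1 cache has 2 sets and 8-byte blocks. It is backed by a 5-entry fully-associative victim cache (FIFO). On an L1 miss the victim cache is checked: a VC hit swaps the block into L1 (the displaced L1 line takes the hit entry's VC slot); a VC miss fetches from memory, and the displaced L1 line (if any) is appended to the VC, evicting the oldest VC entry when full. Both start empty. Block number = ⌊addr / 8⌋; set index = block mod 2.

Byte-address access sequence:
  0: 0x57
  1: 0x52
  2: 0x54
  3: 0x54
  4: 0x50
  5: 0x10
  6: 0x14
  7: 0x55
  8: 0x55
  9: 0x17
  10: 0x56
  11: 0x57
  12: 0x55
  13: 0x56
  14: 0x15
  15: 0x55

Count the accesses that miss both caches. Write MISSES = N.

MISSES = 2

0: 0x57 (blk 10, set 0) → MISS  vc=[]
1: 0x52 (blk 10, set 0) → L1-HIT  vc=[]
2: 0x54 (blk 10, set 0) → L1-HIT  vc=[]
3: 0x54 (blk 10, set 0) → L1-HIT  vc=[]
4: 0x50 (blk 10, set 0) → L1-HIT  vc=[]
5: 0x10 (blk 2, set 0) → MISS  vc=[10]
6: 0x14 (blk 2, set 0) → L1-HIT  vc=[10]
7: 0x55 (blk 10, set 0) → VC-HIT  vc=[2]
8: 0x55 (blk 10, set 0) → L1-HIT  vc=[2]
9: 0x17 (blk 2, set 0) → VC-HIT  vc=[10]
10: 0x56 (blk 10, set 0) → VC-HIT  vc=[2]
11: 0x57 (blk 10, set 0) → L1-HIT  vc=[2]
12: 0x55 (blk 10, set 0) → L1-HIT  vc=[2]
13: 0x56 (blk 10, set 0) → L1-HIT  vc=[2]
14: 0x15 (blk 2, set 0) → VC-HIT  vc=[10]
15: 0x55 (blk 10, set 0) → VC-HIT  vc=[2]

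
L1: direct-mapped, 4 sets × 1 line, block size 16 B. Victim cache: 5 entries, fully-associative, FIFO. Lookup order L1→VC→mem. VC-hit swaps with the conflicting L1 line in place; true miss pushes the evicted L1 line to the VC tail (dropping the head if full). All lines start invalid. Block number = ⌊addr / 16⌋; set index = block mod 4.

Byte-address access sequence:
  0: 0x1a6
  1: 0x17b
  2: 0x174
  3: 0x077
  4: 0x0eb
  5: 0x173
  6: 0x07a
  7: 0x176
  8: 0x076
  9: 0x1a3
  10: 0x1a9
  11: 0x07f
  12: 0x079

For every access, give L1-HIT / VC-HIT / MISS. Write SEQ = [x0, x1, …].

SEQ = [MISS, MISS, L1-HIT, MISS, MISS, VC-HIT, VC-HIT, VC-HIT, VC-HIT, VC-HIT, L1-HIT, L1-HIT, L1-HIT]

  [0] addr=0x1a6 blk=26 s=2: MISS | VC []
  [1] addr=0x17b blk=23 s=3: MISS | VC []
  [2] addr=0x174 blk=23 s=3: L1-HIT | VC []
  [3] addr=0x77 blk=7 s=3: MISS | VC [23]
  [4] addr=0xeb blk=14 s=2: MISS | VC [23, 26]
  [5] addr=0x173 blk=23 s=3: VC-HIT | VC [7, 26]
  [6] addr=0x7a blk=7 s=3: VC-HIT | VC [23, 26]
  [7] addr=0x176 blk=23 s=3: VC-HIT | VC [7, 26]
  [8] addr=0x76 blk=7 s=3: VC-HIT | VC [23, 26]
  [9] addr=0x1a3 blk=26 s=2: VC-HIT | VC [23, 14]
  [10] addr=0x1a9 blk=26 s=2: L1-HIT | VC [23, 14]
  [11] addr=0x7f blk=7 s=3: L1-HIT | VC [23, 14]
  [12] addr=0x79 blk=7 s=3: L1-HIT | VC [23, 14]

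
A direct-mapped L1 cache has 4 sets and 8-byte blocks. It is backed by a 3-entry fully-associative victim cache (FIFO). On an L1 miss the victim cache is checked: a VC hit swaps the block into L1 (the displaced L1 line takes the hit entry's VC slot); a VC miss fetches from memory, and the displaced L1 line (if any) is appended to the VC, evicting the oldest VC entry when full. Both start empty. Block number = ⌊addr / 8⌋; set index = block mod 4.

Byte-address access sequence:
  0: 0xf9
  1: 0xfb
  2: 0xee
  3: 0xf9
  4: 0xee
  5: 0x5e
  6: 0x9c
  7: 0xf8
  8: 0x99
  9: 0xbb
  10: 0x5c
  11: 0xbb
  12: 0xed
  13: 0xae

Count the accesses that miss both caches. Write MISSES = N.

MISSES = 6

  [0] addr=0xf9 blk=31 s=3: MISS | VC []
  [1] addr=0xfb blk=31 s=3: L1-HIT | VC []
  [2] addr=0xee blk=29 s=1: MISS | VC []
  [3] addr=0xf9 blk=31 s=3: L1-HIT | VC []
  [4] addr=0xee blk=29 s=1: L1-HIT | VC []
  [5] addr=0x5e blk=11 s=3: MISS | VC [31]
  [6] addr=0x9c blk=19 s=3: MISS | VC [31, 11]
  [7] addr=0xf8 blk=31 s=3: VC-HIT | VC [19, 11]
  [8] addr=0x99 blk=19 s=3: VC-HIT | VC [31, 11]
  [9] addr=0xbb blk=23 s=3: MISS | VC [31, 11, 19]
  [10] addr=0x5c blk=11 s=3: VC-HIT | VC [31, 23, 19]
  [11] addr=0xbb blk=23 s=3: VC-HIT | VC [31, 11, 19]
  [12] addr=0xed blk=29 s=1: L1-HIT | VC [31, 11, 19]
  [13] addr=0xae blk=21 s=1: MISS | VC [11, 19, 29]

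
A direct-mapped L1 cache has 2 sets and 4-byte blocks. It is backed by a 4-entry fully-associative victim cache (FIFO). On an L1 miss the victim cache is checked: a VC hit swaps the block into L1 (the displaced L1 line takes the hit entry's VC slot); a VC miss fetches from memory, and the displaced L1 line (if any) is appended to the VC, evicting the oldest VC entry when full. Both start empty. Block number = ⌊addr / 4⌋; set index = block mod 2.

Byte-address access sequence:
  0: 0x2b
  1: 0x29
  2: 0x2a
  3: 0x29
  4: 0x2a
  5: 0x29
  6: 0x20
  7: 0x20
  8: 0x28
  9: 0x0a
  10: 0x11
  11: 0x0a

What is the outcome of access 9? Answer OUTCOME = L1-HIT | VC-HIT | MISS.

OUTCOME = MISS

#0 0x2b→b10/s0 MISS; vc=[]
#1 0x29→b10/s0 L1-HIT; vc=[]
#2 0x2a→b10/s0 L1-HIT; vc=[]
#3 0x29→b10/s0 L1-HIT; vc=[]
#4 0x2a→b10/s0 L1-HIT; vc=[]
#5 0x29→b10/s0 L1-HIT; vc=[]
#6 0x20→b8/s0 MISS; vc=[10]
#7 0x20→b8/s0 L1-HIT; vc=[10]
#8 0x28→b10/s0 VC-HIT; vc=[8]
#9 0xa→b2/s0 MISS; vc=[8,10]
#10 0x11→b4/s0 MISS; vc=[8,10,2]
#11 0xa→b2/s0 VC-HIT; vc=[8,10,4]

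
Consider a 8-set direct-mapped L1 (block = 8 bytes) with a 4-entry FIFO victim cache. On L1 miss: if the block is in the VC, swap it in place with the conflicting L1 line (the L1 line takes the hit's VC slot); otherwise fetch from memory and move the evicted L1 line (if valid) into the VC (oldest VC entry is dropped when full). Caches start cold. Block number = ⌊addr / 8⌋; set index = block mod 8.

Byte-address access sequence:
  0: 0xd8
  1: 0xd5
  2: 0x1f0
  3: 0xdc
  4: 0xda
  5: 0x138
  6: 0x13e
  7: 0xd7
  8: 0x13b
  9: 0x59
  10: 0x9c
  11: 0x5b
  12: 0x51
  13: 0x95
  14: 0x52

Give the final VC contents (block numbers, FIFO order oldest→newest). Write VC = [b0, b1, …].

  [0] addr=0xd8 blk=27 s=3: MISS | VC []
  [1] addr=0xd5 blk=26 s=2: MISS | VC []
  [2] addr=0x1f0 blk=62 s=6: MISS | VC []
  [3] addr=0xdc blk=27 s=3: L1-HIT | VC []
  [4] addr=0xda blk=27 s=3: L1-HIT | VC []
  [5] addr=0x138 blk=39 s=7: MISS | VC []
  [6] addr=0x13e blk=39 s=7: L1-HIT | VC []
  [7] addr=0xd7 blk=26 s=2: L1-HIT | VC []
  [8] addr=0x13b blk=39 s=7: L1-HIT | VC []
  [9] addr=0x59 blk=11 s=3: MISS | VC [27]
  [10] addr=0x9c blk=19 s=3: MISS | VC [27, 11]
  [11] addr=0x5b blk=11 s=3: VC-HIT | VC [27, 19]
  [12] addr=0x51 blk=10 s=2: MISS | VC [27, 19, 26]
  [13] addr=0x95 blk=18 s=2: MISS | VC [27, 19, 26, 10]
  [14] addr=0x52 blk=10 s=2: VC-HIT | VC [27, 19, 26, 18]

VC = [27, 19, 26, 18]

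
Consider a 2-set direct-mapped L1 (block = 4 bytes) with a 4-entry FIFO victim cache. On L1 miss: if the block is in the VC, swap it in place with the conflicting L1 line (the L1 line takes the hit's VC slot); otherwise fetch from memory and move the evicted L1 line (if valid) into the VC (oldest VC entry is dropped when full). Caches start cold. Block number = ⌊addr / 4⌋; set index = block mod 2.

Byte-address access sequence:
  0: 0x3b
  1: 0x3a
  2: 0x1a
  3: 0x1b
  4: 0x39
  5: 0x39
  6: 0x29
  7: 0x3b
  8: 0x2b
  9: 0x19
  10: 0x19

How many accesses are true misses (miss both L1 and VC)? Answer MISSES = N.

MISSES = 3

  [0] addr=0x3b blk=14 s=0: MISS | VC []
  [1] addr=0x3a blk=14 s=0: L1-HIT | VC []
  [2] addr=0x1a blk=6 s=0: MISS | VC [14]
  [3] addr=0x1b blk=6 s=0: L1-HIT | VC [14]
  [4] addr=0x39 blk=14 s=0: VC-HIT | VC [6]
  [5] addr=0x39 blk=14 s=0: L1-HIT | VC [6]
  [6] addr=0x29 blk=10 s=0: MISS | VC [6, 14]
  [7] addr=0x3b blk=14 s=0: VC-HIT | VC [6, 10]
  [8] addr=0x2b blk=10 s=0: VC-HIT | VC [6, 14]
  [9] addr=0x19 blk=6 s=0: VC-HIT | VC [10, 14]
  [10] addr=0x19 blk=6 s=0: L1-HIT | VC [10, 14]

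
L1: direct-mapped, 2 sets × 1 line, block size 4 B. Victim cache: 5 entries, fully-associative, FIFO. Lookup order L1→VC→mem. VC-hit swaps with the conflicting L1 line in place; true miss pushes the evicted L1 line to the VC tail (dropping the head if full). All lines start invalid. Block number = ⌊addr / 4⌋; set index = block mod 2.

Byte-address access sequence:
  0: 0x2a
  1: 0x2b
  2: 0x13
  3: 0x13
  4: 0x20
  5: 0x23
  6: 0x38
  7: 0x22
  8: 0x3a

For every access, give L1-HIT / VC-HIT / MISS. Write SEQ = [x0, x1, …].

0: 0x2a (blk 10, set 0) → MISS  vc=[]
1: 0x2b (blk 10, set 0) → L1-HIT  vc=[]
2: 0x13 (blk 4, set 0) → MISS  vc=[10]
3: 0x13 (blk 4, set 0) → L1-HIT  vc=[10]
4: 0x20 (blk 8, set 0) → MISS  vc=[10, 4]
5: 0x23 (blk 8, set 0) → L1-HIT  vc=[10, 4]
6: 0x38 (blk 14, set 0) → MISS  vc=[10, 4, 8]
7: 0x22 (blk 8, set 0) → VC-HIT  vc=[10, 4, 14]
8: 0x3a (blk 14, set 0) → VC-HIT  vc=[10, 4, 8]

SEQ = [MISS, L1-HIT, MISS, L1-HIT, MISS, L1-HIT, MISS, VC-HIT, VC-HIT]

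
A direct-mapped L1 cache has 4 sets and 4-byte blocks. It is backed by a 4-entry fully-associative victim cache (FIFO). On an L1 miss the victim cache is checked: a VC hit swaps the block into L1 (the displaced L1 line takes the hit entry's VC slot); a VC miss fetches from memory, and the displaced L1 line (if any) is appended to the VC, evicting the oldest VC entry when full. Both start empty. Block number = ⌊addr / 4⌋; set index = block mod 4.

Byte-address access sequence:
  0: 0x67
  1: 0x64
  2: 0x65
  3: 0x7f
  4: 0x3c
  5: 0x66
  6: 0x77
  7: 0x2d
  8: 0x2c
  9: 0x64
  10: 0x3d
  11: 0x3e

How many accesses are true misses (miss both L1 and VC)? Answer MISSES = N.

MISSES = 5

#0 0x67→b25/s1 MISS; vc=[]
#1 0x64→b25/s1 L1-HIT; vc=[]
#2 0x65→b25/s1 L1-HIT; vc=[]
#3 0x7f→b31/s3 MISS; vc=[]
#4 0x3c→b15/s3 MISS; vc=[31]
#5 0x66→b25/s1 L1-HIT; vc=[31]
#6 0x77→b29/s1 MISS; vc=[31,25]
#7 0x2d→b11/s3 MISS; vc=[31,25,15]
#8 0x2c→b11/s3 L1-HIT; vc=[31,25,15]
#9 0x64→b25/s1 VC-HIT; vc=[31,29,15]
#10 0x3d→b15/s3 VC-HIT; vc=[31,29,11]
#11 0x3e→b15/s3 L1-HIT; vc=[31,29,11]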